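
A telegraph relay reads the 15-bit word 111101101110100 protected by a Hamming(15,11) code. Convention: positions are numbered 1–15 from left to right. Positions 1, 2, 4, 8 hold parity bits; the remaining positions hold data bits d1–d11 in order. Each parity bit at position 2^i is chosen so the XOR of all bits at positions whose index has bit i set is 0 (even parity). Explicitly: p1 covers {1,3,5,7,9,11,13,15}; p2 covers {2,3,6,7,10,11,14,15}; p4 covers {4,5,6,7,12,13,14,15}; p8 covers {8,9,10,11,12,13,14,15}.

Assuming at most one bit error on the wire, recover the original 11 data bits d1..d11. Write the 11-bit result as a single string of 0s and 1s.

10111110100

s1 (pos 1,3,5,7,9,11,13,15): 1⊕1⊕0⊕1⊕1⊕1⊕1⊕0 = 0
s2 (pos 2,3,6,7,10,11,14,15): 1⊕1⊕1⊕1⊕1⊕1⊕0⊕0 = 0
s4 (pos 4,5,6,7,12,13,14,15): 1⊕0⊕1⊕1⊕0⊕1⊕0⊕0 = 0
s8 (pos 8,9,10,11,12,13,14,15): 0⊕1⊕1⊕1⊕0⊕1⊕0⊕0 = 0
Syndrome s8…s1 = 0000 → no error.
Read data bits from positions 3,5,6,7,9,10,11,12,13,14,15: 10111110100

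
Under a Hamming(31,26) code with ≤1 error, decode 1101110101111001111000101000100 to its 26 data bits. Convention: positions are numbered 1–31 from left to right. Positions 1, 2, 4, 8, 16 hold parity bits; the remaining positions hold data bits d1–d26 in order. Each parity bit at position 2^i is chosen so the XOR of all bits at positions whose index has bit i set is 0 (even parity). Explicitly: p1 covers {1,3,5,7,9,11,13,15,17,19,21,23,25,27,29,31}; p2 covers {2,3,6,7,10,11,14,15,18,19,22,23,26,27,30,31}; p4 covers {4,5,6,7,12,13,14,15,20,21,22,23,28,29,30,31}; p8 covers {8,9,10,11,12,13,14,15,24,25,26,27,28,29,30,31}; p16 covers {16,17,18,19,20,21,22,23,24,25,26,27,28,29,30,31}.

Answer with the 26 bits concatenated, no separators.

s1 (pos 1,3,5,7,9,11,13,15,17,19,21,23,25,27,29,31): 1⊕0⊕1⊕0⊕0⊕1⊕1⊕0⊕1⊕1⊕0⊕1⊕1⊕0⊕1⊕0 = 1
s2 (pos 2,3,6,7,10,11,14,15,18,19,22,23,26,27,30,31): 1⊕0⊕1⊕0⊕1⊕1⊕0⊕0⊕1⊕1⊕0⊕1⊕0⊕0⊕0⊕0 = 1
s4 (pos 4,5,6,7,12,13,14,15,20,21,22,23,28,29,30,31): 1⊕1⊕1⊕0⊕1⊕1⊕0⊕0⊕0⊕0⊕0⊕1⊕0⊕1⊕0⊕0 = 1
s8 (pos 8,9,10,11,12,13,14,15,24,25,26,27,28,29,30,31): 1⊕0⊕1⊕1⊕1⊕1⊕0⊕0⊕0⊕1⊕0⊕0⊕0⊕1⊕0⊕0 = 1
s16 (pos 16,17,18,19,20,21,22,23,24,25,26,27,28,29,30,31): 1⊕1⊕1⊕1⊕0⊕0⊕0⊕1⊕0⊕1⊕0⊕0⊕0⊕1⊕0⊕0 = 1
Syndrome s16…s1 = 11111 → error at position 31.
Flip position 31: 1101110101111001111000101000100 → 1101110101111001111000101000101
Read data bits from positions 3,5,6,7,9,10,11,12,13,14,15,17,18,19,20,21,22,23,24,25,26,27,28,29,30,31: 01100111100111000101000101

01100111100111000101000101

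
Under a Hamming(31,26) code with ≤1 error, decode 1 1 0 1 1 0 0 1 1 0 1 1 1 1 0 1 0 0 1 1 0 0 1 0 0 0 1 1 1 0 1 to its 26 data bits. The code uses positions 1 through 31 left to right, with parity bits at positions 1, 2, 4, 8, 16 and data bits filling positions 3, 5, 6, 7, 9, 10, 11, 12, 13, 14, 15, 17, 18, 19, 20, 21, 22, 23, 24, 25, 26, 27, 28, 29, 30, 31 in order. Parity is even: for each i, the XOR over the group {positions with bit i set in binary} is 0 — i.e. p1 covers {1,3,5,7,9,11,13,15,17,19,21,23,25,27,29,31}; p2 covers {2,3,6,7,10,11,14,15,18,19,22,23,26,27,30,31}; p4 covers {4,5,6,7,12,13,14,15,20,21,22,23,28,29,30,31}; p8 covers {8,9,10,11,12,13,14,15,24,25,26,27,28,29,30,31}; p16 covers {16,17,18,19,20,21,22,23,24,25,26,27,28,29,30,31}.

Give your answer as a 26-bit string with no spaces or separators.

01001011110001100100011101

s1 (pos 1,3,5,7,9,11,13,15,17,19,21,23,25,27,29,31): 1⊕0⊕1⊕0⊕1⊕1⊕1⊕0⊕0⊕1⊕0⊕1⊕0⊕1⊕1⊕1 = 0
s2 (pos 2,3,6,7,10,11,14,15,18,19,22,23,26,27,30,31): 1⊕0⊕0⊕0⊕0⊕1⊕1⊕0⊕0⊕1⊕0⊕1⊕0⊕1⊕0⊕1 = 1
s4 (pos 4,5,6,7,12,13,14,15,20,21,22,23,28,29,30,31): 1⊕1⊕0⊕0⊕1⊕1⊕1⊕0⊕1⊕0⊕0⊕1⊕1⊕1⊕0⊕1 = 0
s8 (pos 8,9,10,11,12,13,14,15,24,25,26,27,28,29,30,31): 1⊕1⊕0⊕1⊕1⊕1⊕1⊕0⊕0⊕0⊕0⊕1⊕1⊕1⊕0⊕1 = 0
s16 (pos 16,17,18,19,20,21,22,23,24,25,26,27,28,29,30,31): 1⊕0⊕0⊕1⊕1⊕0⊕0⊕1⊕0⊕0⊕0⊕1⊕1⊕1⊕0⊕1 = 0
Syndrome s16…s1 = 00010 → error at position 2.
Flip position 2: 1101100110111101001100100011101 → 1001100110111101001100100011101
Read data bits from positions 3,5,6,7,9,10,11,12,13,14,15,17,18,19,20,21,22,23,24,25,26,27,28,29,30,31: 01001011110001100100011101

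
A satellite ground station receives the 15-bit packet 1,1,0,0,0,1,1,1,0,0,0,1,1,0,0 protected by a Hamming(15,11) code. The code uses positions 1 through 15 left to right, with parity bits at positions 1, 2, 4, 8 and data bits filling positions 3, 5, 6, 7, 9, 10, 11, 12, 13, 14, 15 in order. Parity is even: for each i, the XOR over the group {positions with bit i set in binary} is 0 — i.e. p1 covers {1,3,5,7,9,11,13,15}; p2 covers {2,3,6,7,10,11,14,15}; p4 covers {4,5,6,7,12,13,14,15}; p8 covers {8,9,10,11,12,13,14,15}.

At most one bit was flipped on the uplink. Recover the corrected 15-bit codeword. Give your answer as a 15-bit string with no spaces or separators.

s1 (pos 1,3,5,7,9,11,13,15): 1⊕0⊕0⊕1⊕0⊕0⊕1⊕0 = 1
s2 (pos 2,3,6,7,10,11,14,15): 1⊕0⊕1⊕1⊕0⊕0⊕0⊕0 = 1
s4 (pos 4,5,6,7,12,13,14,15): 0⊕0⊕1⊕1⊕1⊕1⊕0⊕0 = 0
s8 (pos 8,9,10,11,12,13,14,15): 1⊕0⊕0⊕0⊕1⊕1⊕0⊕0 = 1
Syndrome s8…s1 = 1011 → error at position 11.
Flip position 11: 110001110001100 → 110001110011100

110001110011100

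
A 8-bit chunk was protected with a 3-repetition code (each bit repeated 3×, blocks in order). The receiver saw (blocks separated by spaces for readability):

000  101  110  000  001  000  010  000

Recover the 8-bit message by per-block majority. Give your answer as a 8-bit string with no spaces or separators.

Block 1 (000): 0 ones → 0
Block 2 (101): 2 ones → 1
Block 3 (110): 2 ones → 1
Block 4 (000): 0 ones → 0
Block 5 (001): 1 one → 0
Block 6 (000): 0 ones → 0
Block 7 (010): 1 one → 0
Block 8 (000): 0 ones → 0

01100000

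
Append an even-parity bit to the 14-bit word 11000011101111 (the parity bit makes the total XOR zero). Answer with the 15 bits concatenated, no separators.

110000111011111

XOR of the 14 data bits: 1⊕1⊕0⊕0⊕0⊕0⊕1⊕1⊕1⊕0⊕1⊕1⊕1⊕1 = 1
Parity bit = 1 (so all 15 bits XOR to 0).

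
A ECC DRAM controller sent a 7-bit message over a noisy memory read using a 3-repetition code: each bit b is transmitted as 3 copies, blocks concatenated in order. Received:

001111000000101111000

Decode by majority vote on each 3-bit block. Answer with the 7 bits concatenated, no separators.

0100110

Block 1 (001): 1 one → 0
Block 2 (111): 3 ones → 1
Block 3 (000): 0 ones → 0
Block 4 (000): 0 ones → 0
Block 5 (101): 2 ones → 1
Block 6 (111): 3 ones → 1
Block 7 (000): 0 ones → 0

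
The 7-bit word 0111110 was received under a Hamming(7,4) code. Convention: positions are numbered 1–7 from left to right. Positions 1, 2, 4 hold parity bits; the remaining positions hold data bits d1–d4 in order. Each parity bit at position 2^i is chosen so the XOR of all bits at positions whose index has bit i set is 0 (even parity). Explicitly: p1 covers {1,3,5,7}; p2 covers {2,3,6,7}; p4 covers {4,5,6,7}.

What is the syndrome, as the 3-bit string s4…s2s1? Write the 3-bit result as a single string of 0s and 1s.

110

s1 (pos 1,3,5,7): 0⊕1⊕1⊕0 = 0
s2 (pos 2,3,6,7): 1⊕1⊕1⊕0 = 1
s4 (pos 4,5,6,7): 1⊕1⊕1⊕0 = 1
Syndrome s4…s1 = 110 → error at position 6.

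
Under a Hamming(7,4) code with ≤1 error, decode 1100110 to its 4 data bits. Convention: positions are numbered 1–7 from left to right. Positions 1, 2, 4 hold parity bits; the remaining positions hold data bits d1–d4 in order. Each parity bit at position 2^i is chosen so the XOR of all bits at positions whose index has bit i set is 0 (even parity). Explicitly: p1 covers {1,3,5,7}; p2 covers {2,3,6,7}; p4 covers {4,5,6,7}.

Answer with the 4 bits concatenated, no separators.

s1 (pos 1,3,5,7): 1⊕0⊕1⊕0 = 0
s2 (pos 2,3,6,7): 1⊕0⊕1⊕0 = 0
s4 (pos 4,5,6,7): 0⊕1⊕1⊕0 = 0
Syndrome s4…s1 = 000 → no error.
Read data bits from positions 3,5,6,7: 0110

0110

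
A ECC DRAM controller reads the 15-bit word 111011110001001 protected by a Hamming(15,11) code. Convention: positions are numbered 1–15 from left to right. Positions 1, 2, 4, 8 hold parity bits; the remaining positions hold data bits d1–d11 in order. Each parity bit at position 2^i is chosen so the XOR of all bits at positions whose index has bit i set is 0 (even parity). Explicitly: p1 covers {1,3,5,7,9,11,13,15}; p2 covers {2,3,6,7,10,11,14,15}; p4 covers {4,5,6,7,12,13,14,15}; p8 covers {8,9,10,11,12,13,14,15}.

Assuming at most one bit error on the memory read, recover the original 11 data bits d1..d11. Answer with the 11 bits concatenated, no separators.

11110001000

s1 (pos 1,3,5,7,9,11,13,15): 1⊕1⊕1⊕1⊕0⊕0⊕0⊕1 = 1
s2 (pos 2,3,6,7,10,11,14,15): 1⊕1⊕1⊕1⊕0⊕0⊕0⊕1 = 1
s4 (pos 4,5,6,7,12,13,14,15): 0⊕1⊕1⊕1⊕1⊕0⊕0⊕1 = 1
s8 (pos 8,9,10,11,12,13,14,15): 1⊕0⊕0⊕0⊕1⊕0⊕0⊕1 = 1
Syndrome s8…s1 = 1111 → error at position 15.
Flip position 15: 111011110001001 → 111011110001000
Read data bits from positions 3,5,6,7,9,10,11,12,13,14,15: 11110001000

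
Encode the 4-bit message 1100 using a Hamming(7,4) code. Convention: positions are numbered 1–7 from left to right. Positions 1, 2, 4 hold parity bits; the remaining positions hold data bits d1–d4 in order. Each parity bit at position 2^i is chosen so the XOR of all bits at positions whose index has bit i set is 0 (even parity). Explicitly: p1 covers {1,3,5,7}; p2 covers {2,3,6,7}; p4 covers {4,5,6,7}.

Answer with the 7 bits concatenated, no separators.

Place data at non-parity positions: p1 p2 1 p4 1 0 0
p1 (pos 1,3,5,7): XOR of data positions = 1⊕1⊕0 = 0
p2 (pos 2,3,6,7): XOR of data positions = 1⊕0⊕0 = 1
p4 (pos 4,5,6,7): XOR of data positions = 1⊕0⊕0 = 1
Codeword: 0111100

0111100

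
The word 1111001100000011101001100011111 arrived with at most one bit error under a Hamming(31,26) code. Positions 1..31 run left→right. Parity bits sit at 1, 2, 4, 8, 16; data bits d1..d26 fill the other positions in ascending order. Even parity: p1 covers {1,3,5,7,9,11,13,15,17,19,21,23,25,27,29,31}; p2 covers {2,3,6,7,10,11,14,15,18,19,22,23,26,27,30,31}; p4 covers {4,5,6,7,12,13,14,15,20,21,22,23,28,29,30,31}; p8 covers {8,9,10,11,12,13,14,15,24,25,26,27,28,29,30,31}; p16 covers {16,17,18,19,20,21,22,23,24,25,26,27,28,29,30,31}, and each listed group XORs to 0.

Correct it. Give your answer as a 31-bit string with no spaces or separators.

1111001100010011101001100011111

s1 (pos 1,3,5,7,9,11,13,15,17,19,21,23,25,27,29,31): 1⊕1⊕0⊕1⊕0⊕0⊕0⊕1⊕1⊕1⊕0⊕1⊕0⊕1⊕1⊕1 = 0
s2 (pos 2,3,6,7,10,11,14,15,18,19,22,23,26,27,30,31): 1⊕1⊕0⊕1⊕0⊕0⊕0⊕1⊕0⊕1⊕1⊕1⊕0⊕1⊕1⊕1 = 0
s4 (pos 4,5,6,7,12,13,14,15,20,21,22,23,28,29,30,31): 1⊕0⊕0⊕1⊕0⊕0⊕0⊕1⊕0⊕0⊕1⊕1⊕1⊕1⊕1⊕1 = 1
s8 (pos 8,9,10,11,12,13,14,15,24,25,26,27,28,29,30,31): 1⊕0⊕0⊕0⊕0⊕0⊕0⊕1⊕0⊕0⊕0⊕1⊕1⊕1⊕1⊕1 = 1
s16 (pos 16,17,18,19,20,21,22,23,24,25,26,27,28,29,30,31): 1⊕1⊕0⊕1⊕0⊕0⊕1⊕1⊕0⊕0⊕0⊕1⊕1⊕1⊕1⊕1 = 0
Syndrome s16…s1 = 01100 → error at position 12.
Flip position 12: 1111001100000011101001100011111 → 1111001100010011101001100011111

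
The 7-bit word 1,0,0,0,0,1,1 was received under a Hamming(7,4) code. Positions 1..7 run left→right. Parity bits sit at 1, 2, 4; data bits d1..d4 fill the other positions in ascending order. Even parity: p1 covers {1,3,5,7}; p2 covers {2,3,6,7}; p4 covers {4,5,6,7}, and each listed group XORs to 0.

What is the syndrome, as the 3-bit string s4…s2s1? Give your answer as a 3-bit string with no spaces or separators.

000

s1 (pos 1,3,5,7): 1⊕0⊕0⊕1 = 0
s2 (pos 2,3,6,7): 0⊕0⊕1⊕1 = 0
s4 (pos 4,5,6,7): 0⊕0⊕1⊕1 = 0
Syndrome s4…s1 = 000 → no error.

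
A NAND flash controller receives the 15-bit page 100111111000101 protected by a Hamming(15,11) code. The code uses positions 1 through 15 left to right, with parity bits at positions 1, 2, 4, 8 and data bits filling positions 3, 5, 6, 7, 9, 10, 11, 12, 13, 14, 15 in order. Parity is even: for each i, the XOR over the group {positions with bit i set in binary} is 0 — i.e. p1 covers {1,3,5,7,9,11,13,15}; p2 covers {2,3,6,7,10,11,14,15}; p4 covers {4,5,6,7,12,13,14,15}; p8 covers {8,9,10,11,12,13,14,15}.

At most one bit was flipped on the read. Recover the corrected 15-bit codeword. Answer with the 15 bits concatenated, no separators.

110111111000101

s1 (pos 1,3,5,7,9,11,13,15): 1⊕0⊕1⊕1⊕1⊕0⊕1⊕1 = 0
s2 (pos 2,3,6,7,10,11,14,15): 0⊕0⊕1⊕1⊕0⊕0⊕0⊕1 = 1
s4 (pos 4,5,6,7,12,13,14,15): 1⊕1⊕1⊕1⊕0⊕1⊕0⊕1 = 0
s8 (pos 8,9,10,11,12,13,14,15): 1⊕1⊕0⊕0⊕0⊕1⊕0⊕1 = 0
Syndrome s8…s1 = 0010 → error at position 2.
Flip position 2: 100111111000101 → 110111111000101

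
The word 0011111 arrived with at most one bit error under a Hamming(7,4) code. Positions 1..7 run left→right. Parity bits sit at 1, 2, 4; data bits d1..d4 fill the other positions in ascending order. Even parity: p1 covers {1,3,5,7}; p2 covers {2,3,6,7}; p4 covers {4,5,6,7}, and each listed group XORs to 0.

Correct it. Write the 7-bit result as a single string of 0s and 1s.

0001111

s1 (pos 1,3,5,7): 0⊕1⊕1⊕1 = 1
s2 (pos 2,3,6,7): 0⊕1⊕1⊕1 = 1
s4 (pos 4,5,6,7): 1⊕1⊕1⊕1 = 0
Syndrome s4…s1 = 011 → error at position 3.
Flip position 3: 0011111 → 0001111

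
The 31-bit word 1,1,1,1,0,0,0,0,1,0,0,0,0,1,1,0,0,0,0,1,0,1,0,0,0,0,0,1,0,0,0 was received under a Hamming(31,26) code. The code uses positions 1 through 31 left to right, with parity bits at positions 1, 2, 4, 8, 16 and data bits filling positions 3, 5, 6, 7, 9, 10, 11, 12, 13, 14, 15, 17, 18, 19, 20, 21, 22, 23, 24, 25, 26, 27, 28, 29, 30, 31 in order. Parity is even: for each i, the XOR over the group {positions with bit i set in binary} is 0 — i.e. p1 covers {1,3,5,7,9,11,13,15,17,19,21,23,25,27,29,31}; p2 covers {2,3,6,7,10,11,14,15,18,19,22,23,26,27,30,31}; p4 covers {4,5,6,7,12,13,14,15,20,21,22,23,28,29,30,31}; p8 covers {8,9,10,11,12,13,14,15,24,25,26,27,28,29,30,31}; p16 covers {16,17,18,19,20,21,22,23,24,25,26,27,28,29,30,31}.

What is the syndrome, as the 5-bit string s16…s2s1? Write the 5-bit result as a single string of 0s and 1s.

10010

s1 (pos 1,3,5,7,9,11,13,15,17,19,21,23,25,27,29,31): 1⊕1⊕0⊕0⊕1⊕0⊕0⊕1⊕0⊕0⊕0⊕0⊕0⊕0⊕0⊕0 = 0
s2 (pos 2,3,6,7,10,11,14,15,18,19,22,23,26,27,30,31): 1⊕1⊕0⊕0⊕0⊕0⊕1⊕1⊕0⊕0⊕1⊕0⊕0⊕0⊕0⊕0 = 1
s4 (pos 4,5,6,7,12,13,14,15,20,21,22,23,28,29,30,31): 1⊕0⊕0⊕0⊕0⊕0⊕1⊕1⊕1⊕0⊕1⊕0⊕1⊕0⊕0⊕0 = 0
s8 (pos 8,9,10,11,12,13,14,15,24,25,26,27,28,29,30,31): 0⊕1⊕0⊕0⊕0⊕0⊕1⊕1⊕0⊕0⊕0⊕0⊕1⊕0⊕0⊕0 = 0
s16 (pos 16,17,18,19,20,21,22,23,24,25,26,27,28,29,30,31): 0⊕0⊕0⊕0⊕1⊕0⊕1⊕0⊕0⊕0⊕0⊕0⊕1⊕0⊕0⊕0 = 1
Syndrome s16…s1 = 10010 → error at position 18.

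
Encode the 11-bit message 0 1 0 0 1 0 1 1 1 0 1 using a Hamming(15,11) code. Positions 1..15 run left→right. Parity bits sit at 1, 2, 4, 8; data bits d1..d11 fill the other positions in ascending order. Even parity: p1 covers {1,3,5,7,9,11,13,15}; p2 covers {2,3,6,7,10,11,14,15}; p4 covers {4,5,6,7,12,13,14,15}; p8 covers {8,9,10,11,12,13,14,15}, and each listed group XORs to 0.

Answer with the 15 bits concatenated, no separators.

100010011011101

Place data at non-parity positions: p1 p2 0 p4 1 0 0 p8 1 0 1 1 1 0 1
p1 (pos 1,3,5,7,9,11,13,15): XOR of data positions = 0⊕1⊕0⊕1⊕1⊕1⊕1 = 1
p2 (pos 2,3,6,7,10,11,14,15): XOR of data positions = 0⊕0⊕0⊕0⊕1⊕0⊕1 = 0
p4 (pos 4,5,6,7,12,13,14,15): XOR of data positions = 1⊕0⊕0⊕1⊕1⊕0⊕1 = 0
p8 (pos 8,9,10,11,12,13,14,15): XOR of data positions = 1⊕0⊕1⊕1⊕1⊕0⊕1 = 1
Codeword: 100010011011101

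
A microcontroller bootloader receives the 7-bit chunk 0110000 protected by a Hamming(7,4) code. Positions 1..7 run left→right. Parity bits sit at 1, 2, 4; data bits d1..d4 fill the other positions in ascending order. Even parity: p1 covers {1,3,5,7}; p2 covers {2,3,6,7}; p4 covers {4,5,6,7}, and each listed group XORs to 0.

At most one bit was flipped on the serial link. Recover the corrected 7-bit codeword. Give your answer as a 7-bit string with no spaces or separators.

s1 (pos 1,3,5,7): 0⊕1⊕0⊕0 = 1
s2 (pos 2,3,6,7): 1⊕1⊕0⊕0 = 0
s4 (pos 4,5,6,7): 0⊕0⊕0⊕0 = 0
Syndrome s4…s1 = 001 → error at position 1.
Flip position 1: 0110000 → 1110000

1110000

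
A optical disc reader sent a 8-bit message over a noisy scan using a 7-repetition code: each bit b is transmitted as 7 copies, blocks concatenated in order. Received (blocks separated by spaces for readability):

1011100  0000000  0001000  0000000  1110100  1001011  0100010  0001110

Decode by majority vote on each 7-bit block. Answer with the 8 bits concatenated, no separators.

Block 1 (1011100): 4 ones → 1
Block 2 (0000000): 0 ones → 0
Block 3 (0001000): 1 one → 0
Block 4 (0000000): 0 ones → 0
Block 5 (1110100): 4 ones → 1
Block 6 (1001011): 4 ones → 1
Block 7 (0100010): 2 ones → 0
Block 8 (0001110): 3 ones → 0

10001100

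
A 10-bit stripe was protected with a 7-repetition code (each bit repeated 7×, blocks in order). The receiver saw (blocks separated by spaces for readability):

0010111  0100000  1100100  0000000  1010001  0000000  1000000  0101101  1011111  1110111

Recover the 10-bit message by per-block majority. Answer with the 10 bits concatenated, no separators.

1000000111

Block 1 (0010111): 4 ones → 1
Block 2 (0100000): 1 one → 0
Block 3 (1100100): 3 ones → 0
Block 4 (0000000): 0 ones → 0
Block 5 (1010001): 3 ones → 0
Block 6 (0000000): 0 ones → 0
Block 7 (1000000): 1 one → 0
Block 8 (0101101): 4 ones → 1
Block 9 (1011111): 6 ones → 1
Block 10 (1110111): 6 ones → 1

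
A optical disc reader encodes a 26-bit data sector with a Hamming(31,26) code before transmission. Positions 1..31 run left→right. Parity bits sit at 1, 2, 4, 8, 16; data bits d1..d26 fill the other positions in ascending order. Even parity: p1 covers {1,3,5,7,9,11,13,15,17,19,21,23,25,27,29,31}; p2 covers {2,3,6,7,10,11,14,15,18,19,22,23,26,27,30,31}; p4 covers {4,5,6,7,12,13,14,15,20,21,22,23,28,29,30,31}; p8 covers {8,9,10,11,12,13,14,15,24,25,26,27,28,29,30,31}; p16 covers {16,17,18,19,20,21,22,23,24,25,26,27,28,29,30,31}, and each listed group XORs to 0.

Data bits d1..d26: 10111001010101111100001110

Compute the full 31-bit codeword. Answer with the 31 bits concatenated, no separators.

Place data at non-parity positions: p1 p2 1 p4 0 1 1 p8 1 0 0 1 0 1 0 p16 1 0 1 1 1 1 1 0 0 0 0 1 1 1 0
p1 (pos 1,3,5,7,9,11,13,15,17,19,21,23,25,27,29,31): XOR of data positions = 1⊕0⊕1⊕1⊕0⊕0⊕0⊕1⊕1⊕1⊕1⊕0⊕0⊕1⊕0 = 0
p2 (pos 2,3,6,7,10,11,14,15,18,19,22,23,26,27,30,31): XOR of data positions = 1⊕1⊕1⊕0⊕0⊕1⊕0⊕0⊕1⊕1⊕1⊕0⊕0⊕1⊕0 = 0
p4 (pos 4,5,6,7,12,13,14,15,20,21,22,23,28,29,30,31): XOR of data positions = 0⊕1⊕1⊕1⊕0⊕1⊕0⊕1⊕1⊕1⊕1⊕1⊕1⊕1⊕0 = 1
p8 (pos 8,9,10,11,12,13,14,15,24,25,26,27,28,29,30,31): XOR of data positions = 1⊕0⊕0⊕1⊕0⊕1⊕0⊕0⊕0⊕0⊕0⊕1⊕1⊕1⊕0 = 0
p16 (pos 16,17,18,19,20,21,22,23,24,25,26,27,28,29,30,31): XOR of data positions = 1⊕0⊕1⊕1⊕1⊕1⊕1⊕0⊕0⊕0⊕0⊕1⊕1⊕1⊕0 = 1
Codeword: 0011011010010101101111100001110

0011011010010101101111100001110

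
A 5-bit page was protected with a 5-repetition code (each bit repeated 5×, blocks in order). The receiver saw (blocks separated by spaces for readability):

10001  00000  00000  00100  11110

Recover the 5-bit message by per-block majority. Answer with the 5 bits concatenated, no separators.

Block 1 (10001): 2 ones → 0
Block 2 (00000): 0 ones → 0
Block 3 (00000): 0 ones → 0
Block 4 (00100): 1 one → 0
Block 5 (11110): 4 ones → 1

00001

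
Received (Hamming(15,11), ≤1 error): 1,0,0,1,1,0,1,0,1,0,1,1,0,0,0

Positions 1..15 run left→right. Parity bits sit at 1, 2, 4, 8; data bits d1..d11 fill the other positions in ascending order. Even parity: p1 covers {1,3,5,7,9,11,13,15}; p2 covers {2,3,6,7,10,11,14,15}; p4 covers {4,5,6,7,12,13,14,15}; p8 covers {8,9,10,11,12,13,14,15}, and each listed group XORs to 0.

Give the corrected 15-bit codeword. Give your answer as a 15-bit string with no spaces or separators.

s1 (pos 1,3,5,7,9,11,13,15): 1⊕0⊕1⊕1⊕1⊕1⊕0⊕0 = 1
s2 (pos 2,3,6,7,10,11,14,15): 0⊕0⊕0⊕1⊕0⊕1⊕0⊕0 = 0
s4 (pos 4,5,6,7,12,13,14,15): 1⊕1⊕0⊕1⊕1⊕0⊕0⊕0 = 0
s8 (pos 8,9,10,11,12,13,14,15): 0⊕1⊕0⊕1⊕1⊕0⊕0⊕0 = 1
Syndrome s8…s1 = 1001 → error at position 9.
Flip position 9: 100110101011000 → 100110100011000

100110100011000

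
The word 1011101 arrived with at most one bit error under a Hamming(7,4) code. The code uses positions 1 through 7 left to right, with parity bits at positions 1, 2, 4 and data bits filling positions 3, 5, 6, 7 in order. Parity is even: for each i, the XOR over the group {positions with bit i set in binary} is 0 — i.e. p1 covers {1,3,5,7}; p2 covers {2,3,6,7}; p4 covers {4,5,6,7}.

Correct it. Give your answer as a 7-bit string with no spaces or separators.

s1 (pos 1,3,5,7): 1⊕1⊕1⊕1 = 0
s2 (pos 2,3,6,7): 0⊕1⊕0⊕1 = 0
s4 (pos 4,5,6,7): 1⊕1⊕0⊕1 = 1
Syndrome s4…s1 = 100 → error at position 4.
Flip position 4: 1011101 → 1010101

1010101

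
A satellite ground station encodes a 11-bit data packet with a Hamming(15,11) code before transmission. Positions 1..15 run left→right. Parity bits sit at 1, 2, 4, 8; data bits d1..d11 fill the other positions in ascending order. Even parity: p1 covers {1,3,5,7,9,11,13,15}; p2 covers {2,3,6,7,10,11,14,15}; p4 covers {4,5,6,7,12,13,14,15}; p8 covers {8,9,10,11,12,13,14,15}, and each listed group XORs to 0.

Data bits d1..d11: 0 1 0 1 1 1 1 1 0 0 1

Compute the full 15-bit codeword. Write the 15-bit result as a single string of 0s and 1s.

100010111111001

Place data at non-parity positions: p1 p2 0 p4 1 0 1 p8 1 1 1 1 0 0 1
p1 (pos 1,3,5,7,9,11,13,15): XOR of data positions = 0⊕1⊕1⊕1⊕1⊕0⊕1 = 1
p2 (pos 2,3,6,7,10,11,14,15): XOR of data positions = 0⊕0⊕1⊕1⊕1⊕0⊕1 = 0
p4 (pos 4,5,6,7,12,13,14,15): XOR of data positions = 1⊕0⊕1⊕1⊕0⊕0⊕1 = 0
p8 (pos 8,9,10,11,12,13,14,15): XOR of data positions = 1⊕1⊕1⊕1⊕0⊕0⊕1 = 1
Codeword: 100010111111001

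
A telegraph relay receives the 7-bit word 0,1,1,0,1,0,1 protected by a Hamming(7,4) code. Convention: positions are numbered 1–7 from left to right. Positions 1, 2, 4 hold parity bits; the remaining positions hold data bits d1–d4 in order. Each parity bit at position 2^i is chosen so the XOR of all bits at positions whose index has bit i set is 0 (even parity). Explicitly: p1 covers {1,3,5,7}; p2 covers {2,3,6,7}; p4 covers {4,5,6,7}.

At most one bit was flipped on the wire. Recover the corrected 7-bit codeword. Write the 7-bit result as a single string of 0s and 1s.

0100101

s1 (pos 1,3,5,7): 0⊕1⊕1⊕1 = 1
s2 (pos 2,3,6,7): 1⊕1⊕0⊕1 = 1
s4 (pos 4,5,6,7): 0⊕1⊕0⊕1 = 0
Syndrome s4…s1 = 011 → error at position 3.
Flip position 3: 0110101 → 0100101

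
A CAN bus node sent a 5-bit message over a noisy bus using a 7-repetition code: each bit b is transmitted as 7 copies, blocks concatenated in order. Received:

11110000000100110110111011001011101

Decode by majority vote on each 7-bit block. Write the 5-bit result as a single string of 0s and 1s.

Block 1 (1111000): 4 ones → 1
Block 2 (0000100): 1 one → 0
Block 3 (1101101): 5 ones → 1
Block 4 (1101100): 4 ones → 1
Block 5 (1011101): 5 ones → 1

10111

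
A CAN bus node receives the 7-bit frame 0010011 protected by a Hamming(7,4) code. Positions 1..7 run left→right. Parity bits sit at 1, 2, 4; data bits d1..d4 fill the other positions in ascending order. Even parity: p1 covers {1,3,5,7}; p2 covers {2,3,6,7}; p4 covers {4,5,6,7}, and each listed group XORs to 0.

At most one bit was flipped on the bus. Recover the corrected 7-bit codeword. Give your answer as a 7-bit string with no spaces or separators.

0110011

s1 (pos 1,3,5,7): 0⊕1⊕0⊕1 = 0
s2 (pos 2,3,6,7): 0⊕1⊕1⊕1 = 1
s4 (pos 4,5,6,7): 0⊕0⊕1⊕1 = 0
Syndrome s4…s1 = 010 → error at position 2.
Flip position 2: 0010011 → 0110011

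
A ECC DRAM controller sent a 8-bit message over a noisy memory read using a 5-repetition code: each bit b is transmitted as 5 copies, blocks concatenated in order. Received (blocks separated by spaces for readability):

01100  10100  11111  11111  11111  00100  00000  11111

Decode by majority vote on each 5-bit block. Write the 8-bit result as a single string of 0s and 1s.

00111001

Block 1 (01100): 2 ones → 0
Block 2 (10100): 2 ones → 0
Block 3 (11111): 5 ones → 1
Block 4 (11111): 5 ones → 1
Block 5 (11111): 5 ones → 1
Block 6 (00100): 1 one → 0
Block 7 (00000): 0 ones → 0
Block 8 (11111): 5 ones → 1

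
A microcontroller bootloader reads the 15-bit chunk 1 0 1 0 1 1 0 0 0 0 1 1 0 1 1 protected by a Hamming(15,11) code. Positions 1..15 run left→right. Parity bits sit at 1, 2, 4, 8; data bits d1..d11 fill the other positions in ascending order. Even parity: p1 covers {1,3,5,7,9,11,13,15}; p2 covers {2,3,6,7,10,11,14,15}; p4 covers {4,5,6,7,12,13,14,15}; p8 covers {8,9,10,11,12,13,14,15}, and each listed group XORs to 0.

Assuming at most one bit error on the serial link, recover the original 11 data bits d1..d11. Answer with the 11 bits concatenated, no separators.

s1 (pos 1,3,5,7,9,11,13,15): 1⊕1⊕1⊕0⊕0⊕1⊕0⊕1 = 1
s2 (pos 2,3,6,7,10,11,14,15): 0⊕1⊕1⊕0⊕0⊕1⊕1⊕1 = 1
s4 (pos 4,5,6,7,12,13,14,15): 0⊕1⊕1⊕0⊕1⊕0⊕1⊕1 = 1
s8 (pos 8,9,10,11,12,13,14,15): 0⊕0⊕0⊕1⊕1⊕0⊕1⊕1 = 0
Syndrome s8…s1 = 0111 → error at position 7.
Flip position 7: 101011000011011 → 101011100011011
Read data bits from positions 3,5,6,7,9,10,11,12,13,14,15: 11110011011

11110011011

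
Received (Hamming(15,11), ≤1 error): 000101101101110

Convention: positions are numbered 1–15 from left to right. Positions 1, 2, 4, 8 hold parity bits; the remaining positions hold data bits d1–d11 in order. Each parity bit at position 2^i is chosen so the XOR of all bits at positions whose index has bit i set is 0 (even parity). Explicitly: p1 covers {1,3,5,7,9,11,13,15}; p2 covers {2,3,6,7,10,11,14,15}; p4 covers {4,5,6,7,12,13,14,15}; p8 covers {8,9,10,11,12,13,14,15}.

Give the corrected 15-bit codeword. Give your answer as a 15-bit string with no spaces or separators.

s1 (pos 1,3,5,7,9,11,13,15): 0⊕0⊕0⊕1⊕1⊕0⊕1⊕0 = 1
s2 (pos 2,3,6,7,10,11,14,15): 0⊕0⊕1⊕1⊕1⊕0⊕1⊕0 = 0
s4 (pos 4,5,6,7,12,13,14,15): 1⊕0⊕1⊕1⊕1⊕1⊕1⊕0 = 0
s8 (pos 8,9,10,11,12,13,14,15): 0⊕1⊕1⊕0⊕1⊕1⊕1⊕0 = 1
Syndrome s8…s1 = 1001 → error at position 9.
Flip position 9: 000101101101110 → 000101100101110

000101100101110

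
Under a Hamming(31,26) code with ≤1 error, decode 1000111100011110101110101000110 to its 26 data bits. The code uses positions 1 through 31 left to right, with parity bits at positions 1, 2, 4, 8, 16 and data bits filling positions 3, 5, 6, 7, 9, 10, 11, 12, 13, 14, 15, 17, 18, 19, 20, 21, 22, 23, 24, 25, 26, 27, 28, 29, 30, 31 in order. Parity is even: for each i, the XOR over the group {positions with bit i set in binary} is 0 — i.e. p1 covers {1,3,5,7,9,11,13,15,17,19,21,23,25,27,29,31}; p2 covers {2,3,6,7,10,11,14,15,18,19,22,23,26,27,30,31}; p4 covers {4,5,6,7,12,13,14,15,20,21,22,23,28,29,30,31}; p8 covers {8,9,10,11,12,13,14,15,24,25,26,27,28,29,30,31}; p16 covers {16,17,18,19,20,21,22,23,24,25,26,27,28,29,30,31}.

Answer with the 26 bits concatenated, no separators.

11110001111101110101000110

s1 (pos 1,3,5,7,9,11,13,15,17,19,21,23,25,27,29,31): 1⊕0⊕1⊕1⊕0⊕0⊕1⊕1⊕1⊕1⊕1⊕1⊕1⊕0⊕1⊕0 = 1
s2 (pos 2,3,6,7,10,11,14,15,18,19,22,23,26,27,30,31): 0⊕0⊕1⊕1⊕0⊕0⊕1⊕1⊕0⊕1⊕0⊕1⊕0⊕0⊕1⊕0 = 1
s4 (pos 4,5,6,7,12,13,14,15,20,21,22,23,28,29,30,31): 0⊕1⊕1⊕1⊕1⊕1⊕1⊕1⊕1⊕1⊕0⊕1⊕0⊕1⊕1⊕0 = 0
s8 (pos 8,9,10,11,12,13,14,15,24,25,26,27,28,29,30,31): 1⊕0⊕0⊕0⊕1⊕1⊕1⊕1⊕0⊕1⊕0⊕0⊕0⊕1⊕1⊕0 = 0
s16 (pos 16,17,18,19,20,21,22,23,24,25,26,27,28,29,30,31): 0⊕1⊕0⊕1⊕1⊕1⊕0⊕1⊕0⊕1⊕0⊕0⊕0⊕1⊕1⊕0 = 0
Syndrome s16…s1 = 00011 → error at position 3.
Flip position 3: 1000111100011110101110101000110 → 1010111100011110101110101000110
Read data bits from positions 3,5,6,7,9,10,11,12,13,14,15,17,18,19,20,21,22,23,24,25,26,27,28,29,30,31: 11110001111101110101000110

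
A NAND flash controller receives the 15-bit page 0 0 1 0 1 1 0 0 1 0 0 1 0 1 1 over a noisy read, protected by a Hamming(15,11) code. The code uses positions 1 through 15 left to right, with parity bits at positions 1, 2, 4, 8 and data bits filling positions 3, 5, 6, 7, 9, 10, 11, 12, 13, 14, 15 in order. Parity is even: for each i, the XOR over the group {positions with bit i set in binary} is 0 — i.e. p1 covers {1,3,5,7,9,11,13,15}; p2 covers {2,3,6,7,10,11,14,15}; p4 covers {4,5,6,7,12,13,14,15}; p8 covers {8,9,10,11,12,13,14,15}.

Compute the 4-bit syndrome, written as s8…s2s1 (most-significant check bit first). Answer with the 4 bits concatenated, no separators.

s1 (pos 1,3,5,7,9,11,13,15): 0⊕1⊕1⊕0⊕1⊕0⊕0⊕1 = 0
s2 (pos 2,3,6,7,10,11,14,15): 0⊕1⊕1⊕0⊕0⊕0⊕1⊕1 = 0
s4 (pos 4,5,6,7,12,13,14,15): 0⊕1⊕1⊕0⊕1⊕0⊕1⊕1 = 1
s8 (pos 8,9,10,11,12,13,14,15): 0⊕1⊕0⊕0⊕1⊕0⊕1⊕1 = 0
Syndrome s8…s1 = 0100 → error at position 4.

0100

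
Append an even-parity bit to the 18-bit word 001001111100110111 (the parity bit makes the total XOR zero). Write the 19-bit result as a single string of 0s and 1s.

0010011111001101111

XOR of the 18 data bits: 0⊕0⊕1⊕0⊕0⊕1⊕1⊕1⊕1⊕1⊕0⊕0⊕1⊕1⊕0⊕1⊕1⊕1 = 1
Parity bit = 1 (so all 19 bits XOR to 0).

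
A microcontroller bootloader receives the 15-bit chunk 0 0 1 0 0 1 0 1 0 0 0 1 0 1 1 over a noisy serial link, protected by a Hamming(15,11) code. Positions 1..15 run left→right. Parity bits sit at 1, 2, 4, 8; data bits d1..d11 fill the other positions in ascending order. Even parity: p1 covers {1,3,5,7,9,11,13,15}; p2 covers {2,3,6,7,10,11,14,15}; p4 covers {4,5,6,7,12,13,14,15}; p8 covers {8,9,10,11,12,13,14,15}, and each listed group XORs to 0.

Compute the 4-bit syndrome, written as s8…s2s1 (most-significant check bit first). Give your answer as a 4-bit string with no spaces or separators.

0000

s1 (pos 1,3,5,7,9,11,13,15): 0⊕1⊕0⊕0⊕0⊕0⊕0⊕1 = 0
s2 (pos 2,3,6,7,10,11,14,15): 0⊕1⊕1⊕0⊕0⊕0⊕1⊕1 = 0
s4 (pos 4,5,6,7,12,13,14,15): 0⊕0⊕1⊕0⊕1⊕0⊕1⊕1 = 0
s8 (pos 8,9,10,11,12,13,14,15): 1⊕0⊕0⊕0⊕1⊕0⊕1⊕1 = 0
Syndrome s8…s1 = 0000 → no error.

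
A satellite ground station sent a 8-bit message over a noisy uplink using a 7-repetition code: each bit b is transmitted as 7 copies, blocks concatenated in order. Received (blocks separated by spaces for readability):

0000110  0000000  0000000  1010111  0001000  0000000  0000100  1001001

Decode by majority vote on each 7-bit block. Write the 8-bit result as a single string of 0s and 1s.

Block 1 (0000110): 2 ones → 0
Block 2 (0000000): 0 ones → 0
Block 3 (0000000): 0 ones → 0
Block 4 (1010111): 5 ones → 1
Block 5 (0001000): 1 one → 0
Block 6 (0000000): 0 ones → 0
Block 7 (0000100): 1 one → 0
Block 8 (1001001): 3 ones → 0

00010000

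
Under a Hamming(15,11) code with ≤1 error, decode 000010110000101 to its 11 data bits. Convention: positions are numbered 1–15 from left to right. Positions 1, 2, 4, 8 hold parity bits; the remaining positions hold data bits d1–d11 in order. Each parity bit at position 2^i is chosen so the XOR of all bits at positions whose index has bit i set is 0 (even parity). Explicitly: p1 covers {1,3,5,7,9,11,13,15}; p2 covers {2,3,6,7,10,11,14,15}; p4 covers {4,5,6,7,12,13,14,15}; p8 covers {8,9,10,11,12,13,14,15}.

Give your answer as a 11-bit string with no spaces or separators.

s1 (pos 1,3,5,7,9,11,13,15): 0⊕0⊕1⊕1⊕0⊕0⊕1⊕1 = 0
s2 (pos 2,3,6,7,10,11,14,15): 0⊕0⊕0⊕1⊕0⊕0⊕0⊕1 = 0
s4 (pos 4,5,6,7,12,13,14,15): 0⊕1⊕0⊕1⊕0⊕1⊕0⊕1 = 0
s8 (pos 8,9,10,11,12,13,14,15): 1⊕0⊕0⊕0⊕0⊕1⊕0⊕1 = 1
Syndrome s8…s1 = 1000 → error at position 8.
Flip position 8: 000010110000101 → 000010100000101
Read data bits from positions 3,5,6,7,9,10,11,12,13,14,15: 01010000101

01010000101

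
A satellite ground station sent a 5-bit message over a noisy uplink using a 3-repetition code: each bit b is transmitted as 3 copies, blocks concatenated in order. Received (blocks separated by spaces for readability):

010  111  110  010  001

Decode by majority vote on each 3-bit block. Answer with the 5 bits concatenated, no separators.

Block 1 (010): 1 one → 0
Block 2 (111): 3 ones → 1
Block 3 (110): 2 ones → 1
Block 4 (010): 1 one → 0
Block 5 (001): 1 one → 0

01100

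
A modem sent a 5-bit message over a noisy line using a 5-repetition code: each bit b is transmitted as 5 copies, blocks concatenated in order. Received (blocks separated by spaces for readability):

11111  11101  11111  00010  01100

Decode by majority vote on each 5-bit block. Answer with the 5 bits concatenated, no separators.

Block 1 (11111): 5 ones → 1
Block 2 (11101): 4 ones → 1
Block 3 (11111): 5 ones → 1
Block 4 (00010): 1 one → 0
Block 5 (01100): 2 ones → 0

11100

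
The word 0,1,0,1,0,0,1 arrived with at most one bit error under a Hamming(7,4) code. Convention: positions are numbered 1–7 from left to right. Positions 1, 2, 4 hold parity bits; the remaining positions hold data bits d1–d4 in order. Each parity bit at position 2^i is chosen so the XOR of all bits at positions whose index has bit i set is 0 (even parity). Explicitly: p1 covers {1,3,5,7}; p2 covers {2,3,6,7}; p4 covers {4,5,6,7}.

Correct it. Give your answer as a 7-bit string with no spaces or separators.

s1 (pos 1,3,5,7): 0⊕0⊕0⊕1 = 1
s2 (pos 2,3,6,7): 1⊕0⊕0⊕1 = 0
s4 (pos 4,5,6,7): 1⊕0⊕0⊕1 = 0
Syndrome s4…s1 = 001 → error at position 1.
Flip position 1: 0101001 → 1101001

1101001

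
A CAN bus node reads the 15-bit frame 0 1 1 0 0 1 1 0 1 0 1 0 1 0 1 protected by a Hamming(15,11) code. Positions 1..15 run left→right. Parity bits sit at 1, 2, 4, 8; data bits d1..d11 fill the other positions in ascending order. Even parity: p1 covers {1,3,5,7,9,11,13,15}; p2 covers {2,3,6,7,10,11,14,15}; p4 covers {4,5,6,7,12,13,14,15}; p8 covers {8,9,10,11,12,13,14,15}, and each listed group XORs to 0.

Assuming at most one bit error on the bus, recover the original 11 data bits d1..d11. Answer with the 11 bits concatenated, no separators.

s1 (pos 1,3,5,7,9,11,13,15): 0⊕1⊕0⊕1⊕1⊕1⊕1⊕1 = 0
s2 (pos 2,3,6,7,10,11,14,15): 1⊕1⊕1⊕1⊕0⊕1⊕0⊕1 = 0
s4 (pos 4,5,6,7,12,13,14,15): 0⊕0⊕1⊕1⊕0⊕1⊕0⊕1 = 0
s8 (pos 8,9,10,11,12,13,14,15): 0⊕1⊕0⊕1⊕0⊕1⊕0⊕1 = 0
Syndrome s8…s1 = 0000 → no error.
Read data bits from positions 3,5,6,7,9,10,11,12,13,14,15: 10111010101

10111010101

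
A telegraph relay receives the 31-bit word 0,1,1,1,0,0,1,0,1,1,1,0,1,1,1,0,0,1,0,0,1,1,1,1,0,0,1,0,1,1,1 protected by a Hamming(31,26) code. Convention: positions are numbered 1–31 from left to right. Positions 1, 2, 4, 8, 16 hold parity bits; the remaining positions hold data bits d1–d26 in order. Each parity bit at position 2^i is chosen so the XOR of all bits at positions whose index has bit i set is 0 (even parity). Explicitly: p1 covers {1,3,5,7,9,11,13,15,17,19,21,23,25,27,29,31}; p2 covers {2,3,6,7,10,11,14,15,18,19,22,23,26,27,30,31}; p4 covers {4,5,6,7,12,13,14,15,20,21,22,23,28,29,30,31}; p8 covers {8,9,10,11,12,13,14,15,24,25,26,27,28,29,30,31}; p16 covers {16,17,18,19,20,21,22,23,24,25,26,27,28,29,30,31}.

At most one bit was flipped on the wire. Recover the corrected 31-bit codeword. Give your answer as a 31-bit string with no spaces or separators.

0111001011101110010011110010110

s1 (pos 1,3,5,7,9,11,13,15,17,19,21,23,25,27,29,31): 0⊕1⊕0⊕1⊕1⊕1⊕1⊕1⊕0⊕0⊕1⊕1⊕0⊕1⊕1⊕1 = 1
s2 (pos 2,3,6,7,10,11,14,15,18,19,22,23,26,27,30,31): 1⊕1⊕0⊕1⊕1⊕1⊕1⊕1⊕1⊕0⊕1⊕1⊕0⊕1⊕1⊕1 = 1
s4 (pos 4,5,6,7,12,13,14,15,20,21,22,23,28,29,30,31): 1⊕0⊕0⊕1⊕0⊕1⊕1⊕1⊕0⊕1⊕1⊕1⊕0⊕1⊕1⊕1 = 1
s8 (pos 8,9,10,11,12,13,14,15,24,25,26,27,28,29,30,31): 0⊕1⊕1⊕1⊕0⊕1⊕1⊕1⊕1⊕0⊕0⊕1⊕0⊕1⊕1⊕1 = 1
s16 (pos 16,17,18,19,20,21,22,23,24,25,26,27,28,29,30,31): 0⊕0⊕1⊕0⊕0⊕1⊕1⊕1⊕1⊕0⊕0⊕1⊕0⊕1⊕1⊕1 = 1
Syndrome s16…s1 = 11111 → error at position 31.
Flip position 31: 0111001011101110010011110010111 → 0111001011101110010011110010110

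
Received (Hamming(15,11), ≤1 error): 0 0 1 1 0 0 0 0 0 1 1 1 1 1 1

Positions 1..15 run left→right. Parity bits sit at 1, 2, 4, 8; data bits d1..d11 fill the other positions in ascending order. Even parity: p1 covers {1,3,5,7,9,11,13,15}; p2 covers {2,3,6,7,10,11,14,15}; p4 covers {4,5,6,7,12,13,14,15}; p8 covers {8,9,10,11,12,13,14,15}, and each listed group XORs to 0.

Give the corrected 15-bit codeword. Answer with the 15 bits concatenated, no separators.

s1 (pos 1,3,5,7,9,11,13,15): 0⊕1⊕0⊕0⊕0⊕1⊕1⊕1 = 0
s2 (pos 2,3,6,7,10,11,14,15): 0⊕1⊕0⊕0⊕1⊕1⊕1⊕1 = 1
s4 (pos 4,5,6,7,12,13,14,15): 1⊕0⊕0⊕0⊕1⊕1⊕1⊕1 = 1
s8 (pos 8,9,10,11,12,13,14,15): 0⊕0⊕1⊕1⊕1⊕1⊕1⊕1 = 0
Syndrome s8…s1 = 0110 → error at position 6.
Flip position 6: 001100000111111 → 001101000111111

001101000111111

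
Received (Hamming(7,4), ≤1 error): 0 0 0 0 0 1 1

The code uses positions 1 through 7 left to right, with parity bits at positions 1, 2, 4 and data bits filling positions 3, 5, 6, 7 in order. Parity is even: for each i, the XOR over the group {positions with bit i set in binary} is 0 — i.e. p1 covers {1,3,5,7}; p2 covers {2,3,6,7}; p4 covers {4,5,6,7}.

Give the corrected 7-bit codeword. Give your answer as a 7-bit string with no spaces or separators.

1000011

s1 (pos 1,3,5,7): 0⊕0⊕0⊕1 = 1
s2 (pos 2,3,6,7): 0⊕0⊕1⊕1 = 0
s4 (pos 4,5,6,7): 0⊕0⊕1⊕1 = 0
Syndrome s4…s1 = 001 → error at position 1.
Flip position 1: 0000011 → 1000011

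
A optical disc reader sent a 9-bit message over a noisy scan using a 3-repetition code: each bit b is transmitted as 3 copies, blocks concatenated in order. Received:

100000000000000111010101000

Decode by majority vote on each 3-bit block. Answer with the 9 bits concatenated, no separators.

Block 1 (100): 1 one → 0
Block 2 (000): 0 ones → 0
Block 3 (000): 0 ones → 0
Block 4 (000): 0 ones → 0
Block 5 (000): 0 ones → 0
Block 6 (111): 3 ones → 1
Block 7 (010): 1 one → 0
Block 8 (101): 2 ones → 1
Block 9 (000): 0 ones → 0

000001010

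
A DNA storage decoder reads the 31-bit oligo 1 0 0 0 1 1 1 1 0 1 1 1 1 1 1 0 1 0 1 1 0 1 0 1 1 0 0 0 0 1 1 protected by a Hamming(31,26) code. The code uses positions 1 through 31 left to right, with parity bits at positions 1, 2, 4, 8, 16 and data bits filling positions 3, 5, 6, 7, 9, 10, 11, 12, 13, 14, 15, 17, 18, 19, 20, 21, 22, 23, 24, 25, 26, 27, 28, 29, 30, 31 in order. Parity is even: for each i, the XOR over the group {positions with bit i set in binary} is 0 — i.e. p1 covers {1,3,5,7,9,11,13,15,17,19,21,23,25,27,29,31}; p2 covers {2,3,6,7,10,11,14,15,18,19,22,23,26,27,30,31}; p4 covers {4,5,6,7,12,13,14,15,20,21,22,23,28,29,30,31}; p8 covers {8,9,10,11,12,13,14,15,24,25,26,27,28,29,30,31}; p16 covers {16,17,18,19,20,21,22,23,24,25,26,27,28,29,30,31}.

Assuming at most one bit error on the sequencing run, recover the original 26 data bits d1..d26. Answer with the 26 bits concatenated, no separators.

01110110111101101011000011

s1 (pos 1,3,5,7,9,11,13,15,17,19,21,23,25,27,29,31): 1⊕0⊕1⊕1⊕0⊕1⊕1⊕1⊕1⊕1⊕0⊕0⊕1⊕0⊕0⊕1 = 0
s2 (pos 2,3,6,7,10,11,14,15,18,19,22,23,26,27,30,31): 0⊕0⊕1⊕1⊕1⊕1⊕1⊕1⊕0⊕1⊕1⊕0⊕0⊕0⊕1⊕1 = 0
s4 (pos 4,5,6,7,12,13,14,15,20,21,22,23,28,29,30,31): 0⊕1⊕1⊕1⊕1⊕1⊕1⊕1⊕1⊕0⊕1⊕0⊕0⊕0⊕1⊕1 = 1
s8 (pos 8,9,10,11,12,13,14,15,24,25,26,27,28,29,30,31): 1⊕0⊕1⊕1⊕1⊕1⊕1⊕1⊕1⊕1⊕0⊕0⊕0⊕0⊕1⊕1 = 1
s16 (pos 16,17,18,19,20,21,22,23,24,25,26,27,28,29,30,31): 0⊕1⊕0⊕1⊕1⊕0⊕1⊕0⊕1⊕1⊕0⊕0⊕0⊕0⊕1⊕1 = 0
Syndrome s16…s1 = 01100 → error at position 12.
Flip position 12: 1000111101111110101101011000011 → 1000111101101110101101011000011
Read data bits from positions 3,5,6,7,9,10,11,12,13,14,15,17,18,19,20,21,22,23,24,25,26,27,28,29,30,31: 01110110111101101011000011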